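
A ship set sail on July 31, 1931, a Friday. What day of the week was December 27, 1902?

Saturday

Count forward from the earlier date (December 27, 1902) to the later (July 31, 1931):
From December 27, 1902 to December 27, 1930: 28 years, of which 7 contain a Feb 29 — 21×365 + 7×366 = 10227 days.
December 1930: 31 − 27 = 4 days remain.
Then January (31), February 1931 (28), March (31), April (30), May (31), June (30): 31 + 28 + 31 + 30 + 31 + 30 = 181 days.
July 1–31, 1931: 31 days.
Residual: 216 days.
Total: 10443 days.
10443 mod 7 = 6, so 6 days before Friday is Saturday.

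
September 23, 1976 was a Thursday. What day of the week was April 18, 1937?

Sunday

Count forward from the earlier date (April 18, 1937) to the later (September 23, 1976):
From April 18, 1937 to April 18, 1976: 39 years, of which 10 contain a Feb 29 — 29×365 + 10×366 = 14245 days.
April 1976: 30 − 18 = 12 days remain.
Then May (31), June (30), July (31), August (31): 31 + 30 + 31 + 31 = 123 days.
September 1–23, 1976: 23 days.
Residual: 158 days.
Total: 14403 days.
14403 mod 7 = 4, so 4 days before Thursday is Sunday.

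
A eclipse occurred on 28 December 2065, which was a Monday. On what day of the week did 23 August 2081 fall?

From December 28, 2065 to December 28, 2080: 15 years, of which 4 contain a Feb 29 — 11×365 + 4×366 = 5479 days.
December 2080: 31 − 28 = 3 days remain.
Then January (31), February 2081 (28), March (31), April (30), May (31), June (30), July (31): 31 + 28 + 31 + 30 + 31 + 30 + 31 = 212 days.
August 1–23, 2081: 23 days.
Residual: 238 days.
Total: 5717 days.
5717 mod 7 = 5, so 5 days after Monday is Saturday.

Saturday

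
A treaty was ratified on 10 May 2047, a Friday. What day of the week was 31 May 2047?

Friday

Within May 2047: 31 − 10 = 21 days.
21 is a multiple of 7, so 31 May 2047 falls on the same weekday: Friday.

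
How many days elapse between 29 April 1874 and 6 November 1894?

7496

Day-of-year of April 29, 1874: 119.
Day-of-year of November 6, 1894: 310.
1874 has 365 days, so 365 − 119 = 246 days remain in 1874.
Full years 1875–1893: 14 common + 5 leap = 14×365 + 5×366 = 6940 days.
Total: 246 + 6940 + 310 = 7496 days.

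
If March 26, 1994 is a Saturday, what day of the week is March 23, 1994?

Count forward from the earlier date (March 23, 1994) to the later (March 26, 1994):
Within March 1994: 26 − 23 = 3 days.
3 mod 7 = 3, so 3 days before Saturday is Wednesday.

Wednesday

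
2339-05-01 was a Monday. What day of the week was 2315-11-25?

Count forward from the earlier date (November 25, 2315) to the later (May 1, 2339):
Day-of-year of November 25, 2315: 329.
Day-of-year of May 1, 2339: 121.
2315 has 365 days, so 365 − 329 = 36 days remain in 2315.
Full years 2316–2338: 17 common + 6 leap = 17×365 + 6×366 = 8401 days.
Total: 36 + 8401 + 121 = 8558 days.
8558 mod 7 = 4, so 4 days before Monday is Thursday.

Thursday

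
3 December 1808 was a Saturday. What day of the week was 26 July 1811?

December 3, 1808 → December 3, 1809: 365 days.
December 3, 1809 → December 3, 1810: 365 days.
December 1810: 31 − 3 = 28 days remain.
Then January (31), February 1811 (28), March (31), April (30), May (31), June (30): 31 + 28 + 31 + 30 + 31 + 30 = 181 days.
July 1–26, 1811: 26 days.
Residual: 235 days.
Total: 965 days.
965 mod 7 = 6, so 6 days after Saturday is Friday.

Friday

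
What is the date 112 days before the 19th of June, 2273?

the 27th of February, 2273

Count 112 days before June 19, 2273:
February 2273: 28 − 27 = 1 day remains (2273 is not a leap year, so February has 28 days).
Then March (31), April (30), May (31): 31 + 30 + 31 = 92 days.
June 1–19, 2273: 19 days.
Total: 1 + 92 + 19 = 112 days.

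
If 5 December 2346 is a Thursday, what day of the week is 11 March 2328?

Sunday

Count forward from the earlier date (March 11, 2328) to the later (December 5, 2346):
Day-of-year of March 11, 2328: 71.
Day-of-year of December 5, 2346: 339.
2328 has 366 days, so 366 − 71 = 295 days remain in 2328.
Full years 2329–2345: 13 common + 4 leap = 13×365 + 4×366 = 6209 days.
Total: 295 + 6209 + 339 = 6843 days.
6843 mod 7 = 4, so 4 days before Thursday is Sunday.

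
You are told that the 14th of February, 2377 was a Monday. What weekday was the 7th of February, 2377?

Count forward from the earlier date (February 7, 2377) to the later (February 14, 2377):
Within February 2377: 14 − 7 = 7 days.
7 is a multiple of 7, so the 7th of February, 2377 falls on the same weekday: Monday.

Monday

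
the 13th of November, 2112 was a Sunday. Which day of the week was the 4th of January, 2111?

Count forward from the earlier date (January 4, 2111) to the later (November 13, 2112):
January 4, 2111 → January 4, 2112: 365 days.
January 2112: 31 − 4 = 27 days remain.
Then 9 full months totalling 274 days.
November 1–13, 2112: 13 days.
Residual: 314 days.
Total: 679 days.
679 is a multiple of 7, so the 4th of January, 2111 falls on the same weekday: Sunday.

Sunday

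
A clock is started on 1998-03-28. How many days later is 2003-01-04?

1743

March 28, 1998 → March 28, 1999: 365 days.
March 28, 1999 → March 28, 2000: 366 days (2000 is a leap year (divisible by 400)).
March 28, 2000 → March 28, 2001: 365 days.
March 28, 2001 → March 28, 2002: 365 days.
March 2002: 31 − 28 = 3 days remain.
Then 9 full months totalling 275 days.
January 1–4, 2003: 4 days.
Residual: 282 days.
Total: 1743 days.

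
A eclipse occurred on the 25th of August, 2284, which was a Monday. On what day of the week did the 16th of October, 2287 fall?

Sunday

Day-of-year of August 25, 2284: 238.
Day-of-year of October 16, 2287: 289.
2284 has 366 days, so 366 − 238 = 128 days remain in 2284.
Full years: 2285: 365; 2286: 365. Sum = 730.
Total: 128 + 730 + 289 = 1147 days.
1147 mod 7 = 6, so 6 days after Monday is Sunday.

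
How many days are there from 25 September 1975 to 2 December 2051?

From September 25, 1975 to September 25, 2051: 76 years, of which 19 contain a Feb 29 — 57×365 + 19×366 = 27759 days.
(2000 is a leap year (divisible by 400).)
September 2051: 30 − 25 = 5 days remain.
Then October (31), November (30): 31 + 30 = 61 days.
December 1–2, 2051: 2 days.
Residual: 68 days.
Total: 27827 days.

27827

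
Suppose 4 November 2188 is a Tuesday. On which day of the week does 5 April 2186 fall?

Wednesday

Count forward from the earlier date (April 5, 2186) to the later (November 4, 2188):
Day-of-year of April 5, 2186: 95.
Day-of-year of November 4, 2188: 309.
2186 has 365 days, so 365 − 95 = 270 days remain in 2186.
Full years: 2187: 365. Sum = 365.
Total: 270 + 365 + 309 = 944 days.
944 mod 7 = 6, so 6 days before Tuesday is Wednesday.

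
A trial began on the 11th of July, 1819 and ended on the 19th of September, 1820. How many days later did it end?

436

July 11, 1819 → July 11, 1820: 366 days (1820 is a leap year).
July 1820: 31 − 11 = 20 days remain.
Then August (31): 31 days.
September 1–19, 1820: 19 days.
Residual: 70 days.
Total: 436 days.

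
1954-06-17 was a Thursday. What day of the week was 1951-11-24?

Saturday

Count forward from the earlier date (November 24, 1951) to the later (June 17, 1954):
Day-of-year of November 24, 1951: 328.
Day-of-year of June 17, 1954: 168.
1951 has 365 days, so 365 − 328 = 37 days remain in 1951.
Full years: 1952: 366; 1953: 365. Sum = 731.
Total: 37 + 731 + 168 = 936 days.
936 mod 7 = 5, so 5 days before Thursday is Saturday.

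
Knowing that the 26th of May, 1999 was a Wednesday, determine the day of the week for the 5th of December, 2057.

Wednesday

From May 26, 1999 to May 26, 2057: 58 years, of which 15 contain a Feb 29 — 43×365 + 15×366 = 21185 days.
(2000 is a leap year (divisible by 400).)
May 2057: 31 − 26 = 5 days remain.
Then June (30), July (31), August (31), September (30), October (31), November (30): 30 + 31 + 31 + 30 + 31 + 30 = 183 days.
December 1–5, 2057: 5 days.
Residual: 193 days.
Total: 21378 days.
21378 is a multiple of 7, so the 5th of December, 2057 falls on the same weekday: Wednesday.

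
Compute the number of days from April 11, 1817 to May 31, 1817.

50

April 1817: 30 − 11 = 19 days remain.
May 1–31, 1817: 31 days.
Total: 19 + 31 = 50 days.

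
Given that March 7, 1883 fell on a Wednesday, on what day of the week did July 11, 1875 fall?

Count forward from the earlier date (July 11, 1875) to the later (March 7, 1883):
From July 11, 1875 to July 11, 1882: 7 years, of which 2 contain a Feb 29 — 5×365 + 2×366 = 2557 days.
July 1882: 31 − 11 = 20 days remain.
Then August (31), September (30), October (31), November (30), December (31), January (31), February 1883 (28): 31 + 30 + 31 + 30 + 31 + 31 + 28 = 212 days.
March 1–7, 1883: 7 days.
Residual: 239 days.
Total: 2796 days.
2796 mod 7 = 3, so 3 days before Wednesday is Sunday.

Sunday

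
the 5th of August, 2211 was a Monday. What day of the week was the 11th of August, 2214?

Thursday

August 5, 2211 → August 5, 2212: 366 days (2212 is a leap year).
August 5, 2212 → August 5, 2213: 365 days.
August 5, 2213 → August 5, 2214: 365 days.
Within August 2214: 11 − 5 = 6 days.
Total: 1102 days.
1102 mod 7 = 3, so 3 days after Monday is Thursday.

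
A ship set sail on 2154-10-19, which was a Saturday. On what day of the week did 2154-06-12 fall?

Wednesday

Count forward from the earlier date (June 12, 2154) to the later (October 19, 2154):
June 2154: 30 − 12 = 18 days remain.
Then July (31), August (31), September (30): 31 + 31 + 30 = 92 days.
October 1–19, 2154: 19 days.
Total: 18 + 92 + 19 = 129 days.
129 mod 7 = 3, so 3 days before Saturday is Wednesday.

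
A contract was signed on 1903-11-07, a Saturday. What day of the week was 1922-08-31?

Day-of-year of November 7, 1903: 311.
Day-of-year of August 31, 1922: 243.
1903 has 365 days, so 365 − 311 = 54 days remain in 1903.
Full years 1904–1921: 13 common + 5 leap = 13×365 + 5×366 = 6575 days.
Total: 54 + 6575 + 243 = 6872 days.
6872 mod 7 = 5, so 5 days after Saturday is Thursday.

Thursday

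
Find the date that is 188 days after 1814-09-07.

1815-03-14

Count 188 days after September 7, 1814:
September 1814: 30 − 7 = 23 days remain.
Then October (31), November (30), December (31), January (31), February 1815 (28): 31 + 30 + 31 + 31 + 28 = 151 days.
March 1–14, 1815: 14 days.
Total: 23 + 151 + 14 = 188 days.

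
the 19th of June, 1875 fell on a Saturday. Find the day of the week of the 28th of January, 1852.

Count forward from the earlier date (January 28, 1852) to the later (June 19, 1875):
From January 28, 1852 to January 28, 1875: 23 years, of which 6 contain a Feb 29 — 17×365 + 6×366 = 8401 days.
January 1875: 31 − 28 = 3 days remain.
Then February 1875 (28), March (31), April (30), May (31): 28 + 31 + 30 + 31 = 120 days.
June 1–19, 1875: 19 days.
Residual: 142 days.
Total: 8543 days.
8543 mod 7 = 3, so 3 days before Saturday is Wednesday.

Wednesday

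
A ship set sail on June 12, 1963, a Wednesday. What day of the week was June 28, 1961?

Wednesday

Count forward from the earlier date (June 28, 1961) to the later (June 12, 1963):
June 28, 1961 → June 28, 1962: 365 days.
June 1962: 30 − 28 = 2 days remain.
Then 11 full months totalling 335 days.
June 1–12, 1963: 12 days.
Residual: 349 days.
Total: 714 days.
714 is a multiple of 7, so June 28, 1961 falls on the same weekday: Wednesday.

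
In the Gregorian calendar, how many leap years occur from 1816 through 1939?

Years divisible by 4: 1816, 1820, …, 1936 — 31 in all.
Of these, 1900 is divisible by 100 but not 400, so not leap.
Leap years: 31 − 1 = 30.

30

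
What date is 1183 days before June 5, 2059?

March 9, 2056

Count 1183 days before June 5, 2059:
Day-of-year of March 9, 2056: 69.
Day-of-year of June 5, 2059: 156.
2056 has 366 days, so 366 − 69 = 297 days remain in 2056.
Full years: 2057: 365; 2058: 365. Sum = 730.
Total: 297 + 730 + 156 = 1183 days.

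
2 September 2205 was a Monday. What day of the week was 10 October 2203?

Monday

Count forward from the earlier date (October 10, 2203) to the later (September 2, 2205):
Day-of-year of October 10, 2203: 283.
Day-of-year of September 2, 2205: 245.
2203 has 365 days, so 365 − 283 = 82 days remain in 2203.
Full years: 2204: 366. Sum = 366.
Total: 82 + 366 + 245 = 693 days.
693 is a multiple of 7, so 10 October 2203 falls on the same weekday: Monday.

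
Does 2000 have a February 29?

Yes

2000 is a leap year (divisible by 400).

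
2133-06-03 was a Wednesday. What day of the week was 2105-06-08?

Monday

Count forward from the earlier date (June 8, 2105) to the later (June 3, 2133):
Day-of-year of June 8, 2105: 159.
Day-of-year of June 3, 2133: 154.
2105 has 365 days, so 365 − 159 = 206 days remain in 2105.
Full years 2106–2132: 20 common + 7 leap = 20×365 + 7×366 = 9862 days.
Total: 206 + 9862 + 154 = 10222 days.
10222 mod 7 = 2, so 2 days before Wednesday is Monday.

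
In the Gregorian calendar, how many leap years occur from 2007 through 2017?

3

Years divisible by 4 in [2007, 2017]: 2008, 2012, 2016.
No century exceptions apply. Count: 3.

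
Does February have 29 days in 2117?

2117 is not a leap year.

No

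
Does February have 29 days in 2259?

2259 is not a leap year.

No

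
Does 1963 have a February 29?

1963 is not a leap year.

No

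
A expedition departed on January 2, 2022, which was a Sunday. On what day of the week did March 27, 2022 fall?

Sunday

January 2022: 31 − 2 = 29 days remain.
Then February 2022 (28): 28 days.
March 1–27, 2022: 27 days.
Total: 29 + 28 + 27 = 84 days.
84 is a multiple of 7, so March 27, 2022 falls on the same weekday: Sunday.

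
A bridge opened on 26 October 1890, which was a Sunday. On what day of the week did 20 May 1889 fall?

Count forward from the earlier date (May 20, 1889) to the later (October 26, 1890):
May 20, 1889 → May 20, 1890: 365 days.
May 1890: 31 − 20 = 11 days remain.
Then June (30), July (31), August (31), September (30): 30 + 31 + 31 + 30 = 122 days.
October 1–26, 1890: 26 days.
Residual: 159 days.
Total: 524 days.
524 mod 7 = 6, so 6 days before Sunday is Monday.

Monday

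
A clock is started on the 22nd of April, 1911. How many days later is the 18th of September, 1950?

14394

From April 22, 1911 to April 22, 1950: 39 years, of which 10 contain a Feb 29 — 29×365 + 10×366 = 14245 days.
April 1950: 30 − 22 = 8 days remain.
Then May (31), June (30), July (31), August (31): 31 + 30 + 31 + 31 = 123 days.
September 1–18, 1950: 18 days.
Residual: 149 days.
Total: 14394 days.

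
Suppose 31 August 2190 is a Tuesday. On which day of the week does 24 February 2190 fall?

Count forward from the earlier date (February 24, 2190) to the later (August 31, 2190):
February 2190: 28 − 24 = 4 days remain (2190 is not a leap year, so February has 28 days).
Then March (31), April (30), May (31), June (30), July (31): 31 + 30 + 31 + 30 + 31 = 153 days.
August 1–31, 2190: 31 days.
Total: 4 + 153 + 31 = 188 days.
188 mod 7 = 6, so 6 days before Tuesday is Wednesday.

Wednesday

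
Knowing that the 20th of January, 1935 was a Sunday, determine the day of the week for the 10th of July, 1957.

Wednesday

Day-of-year of January 20, 1935: 20.
Day-of-year of July 10, 1957: 191.
1935 has 365 days, so 365 − 20 = 345 days remain in 1935.
Full years 1936–1956: 15 common + 6 leap = 15×365 + 6×366 = 7671 days.
Total: 345 + 7671 + 191 = 8207 days.
8207 mod 7 = 3, so 3 days after Sunday is Wednesday.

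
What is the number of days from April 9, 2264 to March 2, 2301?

Day-of-year of April 9, 2264: 100.
Day-of-year of March 2, 2301: 61.
2264 has 366 days, so 366 − 100 = 266 days remain in 2264.
Full years 2265–2300: 28 common + 8 leap = 28×365 + 8×366 = 13148 days.
Total: 266 + 13148 + 61 = 13475 days.

13475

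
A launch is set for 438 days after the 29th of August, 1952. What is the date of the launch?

the 10th of November, 1953

Count 438 days after August 29, 1952:
August 29, 1952 → August 29, 1953: 365 days.
August 1953: 31 − 29 = 2 days remain.
Then September (30), October (31): 30 + 31 = 61 days.
November 1–10, 1953: 10 days.
Residual: 73 days.
Total: 438 days.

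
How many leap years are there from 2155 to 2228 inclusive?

Years divisible by 4: 2156, 2160, …, 2228 — 19 in all.
Of these, 2200 is divisible by 100 but not 400, so not leap.
Leap years: 19 − 1 = 18.

18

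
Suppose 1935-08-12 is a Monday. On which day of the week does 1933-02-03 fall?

Count forward from the earlier date (February 3, 1933) to the later (August 12, 1935):
February 3, 1933 → February 3, 1934: 365 days.
February 3, 1934 → February 3, 1935: 365 days.
February 1935: 28 − 3 = 25 days remain (1935 is not a leap year, so February has 28 days).
Then March (31), April (30), May (31), June (30), July (31): 31 + 30 + 31 + 30 + 31 = 153 days.
August 1–12, 1935: 12 days.
Residual: 190 days.
Total: 920 days.
920 mod 7 = 3, so 3 days before Monday is Friday.

Friday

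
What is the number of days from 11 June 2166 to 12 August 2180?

From June 11, 2166 to June 11, 2180: 14 years, of which 4 contain a Feb 29 — 10×365 + 4×366 = 5114 days.
June 2180: 30 − 11 = 19 days remain.
Then July (31): 31 days.
August 1–12, 2180: 12 days.
Residual: 62 days.
Total: 5176 days.

5176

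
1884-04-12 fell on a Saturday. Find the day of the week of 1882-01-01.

Sunday

Count forward from the earlier date (January 1, 1882) to the later (April 12, 1884):
Day-of-year of January 1, 1882: 1.
Day-of-year of April 12, 1884: 103.
1882 has 365 days, so 365 − 1 = 364 days remain in 1882.
Full years: 1883: 365. Sum = 365.
Total: 364 + 365 + 103 = 832 days.
832 mod 7 = 6, so 6 days before Saturday is Sunday.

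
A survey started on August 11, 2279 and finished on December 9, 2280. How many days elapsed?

486

August 11, 2279 → August 11, 2280: 366 days (2280 is a leap year).
August 2280: 31 − 11 = 20 days remain.
Then September (30), October (31), November (30): 30 + 31 + 30 = 91 days.
December 1–9, 2280: 9 days.
Residual: 120 days.
Total: 486 days.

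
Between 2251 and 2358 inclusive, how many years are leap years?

26

Years divisible by 4: 2252, 2256, …, 2356 — 27 in all.
Of these, 2300 is divisible by 100 but not 400, so not leap.
Leap years: 27 − 1 = 26.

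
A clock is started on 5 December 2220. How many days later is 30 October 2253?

Day-of-year of December 5, 2220: 340.
Day-of-year of October 30, 2253: 303.
2220 has 366 days, so 366 − 340 = 26 days remain in 2220.
Full years 2221–2252: 24 common + 8 leap = 24×365 + 8×366 = 11688 days.
Total: 26 + 11688 + 303 = 12017 days.

12017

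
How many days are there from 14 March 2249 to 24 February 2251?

712

March 14, 2249 → March 14, 2250: 365 days.
March 2250: 31 − 14 = 17 days remain.
Then 10 full months totalling 306 days.
February 1–24, 2251: 24 days (2251 is not a leap year).
Residual: 347 days.
Total: 712 days.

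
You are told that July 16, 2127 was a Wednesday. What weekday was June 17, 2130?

Day-of-year of July 16, 2127: 197.
Day-of-year of June 17, 2130: 168.
2127 has 365 days, so 365 − 197 = 168 days remain in 2127.
Full years: 2128: 366; 2129: 365. Sum = 731.
Total: 168 + 731 + 168 = 1067 days.
1067 mod 7 = 3, so 3 days after Wednesday is Saturday.

Saturday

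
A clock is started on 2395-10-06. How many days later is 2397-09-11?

October 2395: 31 − 6 = 25 days remain.
Then 22 full months totalling 670 days.
September 1–11, 2397: 11 days.
Total: 25 + 670 + 11 = 706 days.

706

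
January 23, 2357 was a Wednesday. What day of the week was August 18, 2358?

Monday

Day-of-year of January 23, 2357: 23.
Day-of-year of August 18, 2358: 230.
2357 has 365 days, so 365 − 23 = 342 days remain in 2357.
Total: 342 + 230 = 572 days.
572 mod 7 = 5, so 5 days after Wednesday is Monday.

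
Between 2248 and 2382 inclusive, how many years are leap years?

Years divisible by 4: 2248, 2252, …, 2380 — 34 in all.
Of these, 2300 is divisible by 100 but not 400, so not leap.
Leap years: 34 − 1 = 33.

33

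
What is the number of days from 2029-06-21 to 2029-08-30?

70

June 2029: 30 − 21 = 9 days remain.
Then July (31): 31 days.
August 1–30, 2029: 30 days.
Total: 9 + 31 + 30 = 70 days.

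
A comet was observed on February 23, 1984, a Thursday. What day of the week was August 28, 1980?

Count forward from the earlier date (August 28, 1980) to the later (February 23, 1984):
Day-of-year of August 28, 1980: 241.
Day-of-year of February 23, 1984: 54.
1980 has 366 days, so 366 − 241 = 125 days remain in 1980.
Full years: 1981: 365; 1982: 365; 1983: 365. Sum = 1095.
Total: 125 + 1095 + 54 = 1274 days.
1274 is a multiple of 7, so August 28, 1980 falls on the same weekday: Thursday.

Thursday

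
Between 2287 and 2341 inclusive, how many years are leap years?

13

Years divisible by 4: 2288, 2292, …, 2340 — 14 in all.
Of these, 2300 is divisible by 100 but not 400, so not leap.
Leap years: 14 − 1 = 13.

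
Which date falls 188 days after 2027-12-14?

2028-06-19

Count 188 days after December 14, 2027:
December 2027: 31 − 14 = 17 days remain.
Then January (31), February 2028 (29), March (31), April (30), May (31): 31 + 29 + 31 + 30 + 31 = 152 days.
June 1–19, 2028: 19 days.
Residual: 188 days.
Total: 188 days.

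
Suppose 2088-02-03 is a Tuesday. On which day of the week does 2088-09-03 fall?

Friday

February 2088: 29 − 3 = 26 days remain (2088 is a leap year, so February has 29 days).
Then March (31), April (30), May (31), June (30), July (31), August (31): 31 + 30 + 31 + 30 + 31 + 31 = 184 days.
September 1–3, 2088: 3 days.
Total: 26 + 184 + 3 = 213 days.
213 mod 7 = 3, so 3 days after Tuesday is Friday.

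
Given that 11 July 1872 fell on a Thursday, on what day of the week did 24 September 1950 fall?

From July 11, 1872 to July 11, 1950: 78 years, of which 18 contain a Feb 29 — 60×365 + 18×366 = 28488 days.
(1900 is not a leap year (divisible by 100 but not 400).)
July 1950: 31 − 11 = 20 days remain.
Then August (31): 31 days.
September 1–24, 1950: 24 days.
Residual: 75 days.
Total: 28563 days.
28563 mod 7 = 3, so 3 days after Thursday is Sunday.

Sunday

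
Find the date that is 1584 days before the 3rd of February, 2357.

the 3rd of October, 2352

Count 1584 days before February 3, 2357:
Day-of-year of October 3, 2352: 277.
Day-of-year of February 3, 2357: 34.
2352 has 366 days, so 366 − 277 = 89 days remain in 2352.
Full years: 2353: 365; 2354: 365; 2355: 365; 2356: 366. Sum = 1461.
Total: 89 + 1461 + 34 = 1584 days.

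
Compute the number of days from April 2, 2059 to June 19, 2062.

1174

Day-of-year of April 2, 2059: 92.
Day-of-year of June 19, 2062: 170.
2059 has 365 days, so 365 − 92 = 273 days remain in 2059.
Full years: 2060: 366; 2061: 365. Sum = 731.
Total: 273 + 731 + 170 = 1174 days.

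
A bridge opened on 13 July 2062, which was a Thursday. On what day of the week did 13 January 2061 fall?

Count forward from the earlier date (January 13, 2061) to the later (July 13, 2062):
January 13, 2061 → January 13, 2062: 365 days.
January 2062: 31 − 13 = 18 days remain.
Then February 2062 (28), March (31), April (30), May (31), June (30): 28 + 31 + 30 + 31 + 30 = 150 days.
July 1–13, 2062: 13 days.
Residual: 181 days.
Total: 546 days.
546 is a multiple of 7, so 13 January 2061 falls on the same weekday: Thursday.

Thursday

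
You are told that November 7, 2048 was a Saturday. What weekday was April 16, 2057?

Monday

From November 7, 2048 to November 7, 2056: 8 years, of which 2 contain a Feb 29 — 6×365 + 2×366 = 2922 days.
November 2056: 30 − 7 = 23 days remain.
Then December (31), January (31), February 2057 (28), March (31): 31 + 31 + 28 + 31 = 121 days.
April 1–16, 2057: 16 days.
Residual: 160 days.
Total: 3082 days.
3082 mod 7 = 2, so 2 days after Saturday is Monday.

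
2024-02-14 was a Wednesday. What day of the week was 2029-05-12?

Saturday

Day-of-year of February 14, 2024: 45.
Day-of-year of May 12, 2029: 132.
2024 has 366 days, so 366 − 45 = 321 days remain in 2024.
Full years: 2025: 365; 2026: 365; 2027: 365; 2028: 366. Sum = 1461.
Total: 321 + 1461 + 132 = 1914 days.
1914 mod 7 = 3, so 3 days after Wednesday is Saturday.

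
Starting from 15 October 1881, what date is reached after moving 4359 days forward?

21 September 1893

Count 4359 days after October 15, 1881:
From October 15, 1881 to October 15, 1892: 11 years, of which 3 contain a Feb 29 — 8×365 + 3×366 = 4018 days.
October 1892: 31 − 15 = 16 days remain.
Then 10 full months totalling 304 days.
September 1–21, 1893: 21 days.
Residual: 341 days.
Total: 4359 days.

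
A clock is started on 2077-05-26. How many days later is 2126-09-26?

Day-of-year of May 26, 2077: 146.
Day-of-year of September 26, 2126: 269.
2077 has 365 days, so 365 − 146 = 219 days remain in 2077.
Full years 2078–2125: 37 common + 11 leap = 37×365 + 11×366 = 17531 days.
Total: 219 + 17531 + 269 = 18019 days.

18019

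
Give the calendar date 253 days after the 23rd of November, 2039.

the 2nd of August, 2040

Count 253 days after November 23, 2039:
Day-of-year of November 23, 2039: 327.
Day-of-year of August 2, 2040: 215.
2039 has 365 days, so 365 − 327 = 38 days remain in 2039.
Total: 38 + 215 = 253 days.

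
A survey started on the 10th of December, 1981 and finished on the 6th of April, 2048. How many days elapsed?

24224

From December 10, 1981 to December 10, 2047: 66 years, of which 16 contain a Feb 29 — 50×365 + 16×366 = 24106 days.
(2000 is a leap year (divisible by 400).)
December 2047: 31 − 10 = 21 days remain.
Then January (31), February 2048 (29), March (31): 31 + 29 + 31 = 91 days.
April 1–6, 2048: 6 days.
Residual: 118 days.
Total: 24224 days.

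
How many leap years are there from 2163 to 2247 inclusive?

20

Years divisible by 4: 2164, 2168, …, 2244 — 21 in all.
Of these, 2200 is divisible by 100 but not 400, so not leap.
Leap years: 21 − 1 = 20.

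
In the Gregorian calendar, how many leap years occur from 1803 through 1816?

4

Years divisible by 4 in [1803, 1816]: 1804, 1808, 1812, 1816.
No century exceptions apply. Count: 4.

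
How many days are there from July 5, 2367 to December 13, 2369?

July 2367: 31 − 5 = 26 days remain.
Then 28 full months totalling 853 days.
December 1–13, 2369: 13 days.
Total: 26 + 853 + 13 = 892 days.

892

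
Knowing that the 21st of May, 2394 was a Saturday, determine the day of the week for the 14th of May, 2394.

Saturday

Count forward from the earlier date (May 14, 2394) to the later (May 21, 2394):
Within May 2394: 21 − 14 = 7 days.
7 is a multiple of 7, so the 14th of May, 2394 falls on the same weekday: Saturday.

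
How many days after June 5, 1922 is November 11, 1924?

June 1922: 30 − 5 = 25 days remain.
Then 28 full months totalling 854 days.
November 1–11, 1924: 11 days.
Total: 25 + 854 + 11 = 890 days.

890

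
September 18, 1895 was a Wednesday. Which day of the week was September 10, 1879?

Wednesday

Count forward from the earlier date (September 10, 1879) to the later (September 18, 1895):
Day-of-year of September 10, 1879: 253.
Day-of-year of September 18, 1895: 261.
1879 has 365 days, so 365 − 253 = 112 days remain in 1879.
Full years 1880–1894: 11 common + 4 leap = 11×365 + 4×366 = 5479 days.
Total: 112 + 5479 + 261 = 5852 days.
5852 is a multiple of 7, so September 10, 1879 falls on the same weekday: Wednesday.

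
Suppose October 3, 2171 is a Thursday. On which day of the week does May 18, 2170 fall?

Count forward from the earlier date (May 18, 2170) to the later (October 3, 2171):
May 18, 2170 → May 18, 2171: 365 days.
May 2171: 31 − 18 = 13 days remain.
Then June (30), July (31), August (31), September (30): 30 + 31 + 31 + 30 = 122 days.
October 1–3, 2171: 3 days.
Residual: 138 days.
Total: 503 days.
503 mod 7 = 6, so 6 days before Thursday is Friday.

Friday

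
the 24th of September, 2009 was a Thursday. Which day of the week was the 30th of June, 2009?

Tuesday

Count forward from the earlier date (June 30, 2009) to the later (September 24, 2009):
June 2009: 30 − 30 = 0 days remain.
Then July (31), August (31): 31 + 31 = 62 days.
September 1–24, 2009: 24 days.
Total: 0 + 62 + 24 = 86 days.
86 mod 7 = 2, so 2 days before Thursday is Tuesday.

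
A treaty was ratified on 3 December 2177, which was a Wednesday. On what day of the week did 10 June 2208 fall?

Friday

From December 3, 2177 to December 3, 2207: 30 years, of which 6 contain a Feb 29 — 24×365 + 6×366 = 10956 days.
(2200 is not a leap year (divisible by 100 but not 400).)
December 2207: 31 − 3 = 28 days remain.
Then January (31), February 2208 (29), March (31), April (30), May (31): 31 + 29 + 31 + 30 + 31 = 152 days.
June 1–10, 2208: 10 days.
Residual: 190 days.
Total: 11146 days.
11146 mod 7 = 2, so 2 days after Wednesday is Friday.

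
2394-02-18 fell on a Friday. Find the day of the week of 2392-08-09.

Count forward from the earlier date (August 9, 2392) to the later (February 18, 2394):
August 2392: 31 − 9 = 22 days remain.
Then 17 full months totalling 518 days.
February 1–18, 2394: 18 days (2394 is not a leap year).
Total: 22 + 518 + 18 = 558 days.
558 mod 7 = 5, so 5 days before Friday is Sunday.

Sunday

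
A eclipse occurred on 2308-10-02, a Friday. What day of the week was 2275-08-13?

Friday

Count forward from the earlier date (August 13, 2275) to the later (October 2, 2308):
From August 13, 2275 to August 13, 2308: 33 years, of which 8 contain a Feb 29 — 25×365 + 8×366 = 12053 days.
(2300 is not a leap year (divisible by 100 but not 400).)
August 2308: 31 − 13 = 18 days remain.
Then September (30): 30 days.
October 1–2, 2308: 2 days.
Residual: 50 days.
Total: 12103 days.
12103 is a multiple of 7, so 2275-08-13 falls on the same weekday: Friday.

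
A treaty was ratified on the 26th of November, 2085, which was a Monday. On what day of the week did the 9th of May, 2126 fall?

From November 26, 2085 to November 26, 2125: 40 years, of which 9 contain a Feb 29 — 31×365 + 9×366 = 14609 days.
(2100 is not a leap year (divisible by 100 but not 400).)
November 2125: 30 − 26 = 4 days remain.
Then December (31), January (31), February 2126 (28), March (31), April (30): 31 + 31 + 28 + 31 + 30 = 151 days.
May 1–9, 2126: 9 days.
Residual: 164 days.
Total: 14773 days.
14773 mod 7 = 3, so 3 days after Monday is Thursday.

Thursday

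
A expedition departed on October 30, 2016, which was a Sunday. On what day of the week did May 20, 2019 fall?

October 30, 2016 → October 30, 2017: 365 days.
October 30, 2017 → October 30, 2018: 365 days.
October 2018: 31 − 30 = 1 day remains.
Then November (30), December (31), January (31), February 2019 (28), March (31), April (30): 30 + 31 + 31 + 28 + 31 + 30 = 181 days.
May 1–20, 2019: 20 days.
Residual: 202 days.
Total: 932 days.
932 mod 7 = 1, so 1 day after Sunday is Monday.

Monday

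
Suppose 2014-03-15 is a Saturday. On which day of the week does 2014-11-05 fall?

March 2014: 31 − 15 = 16 days remain.
Then April (30), May (31), June (30), July (31), August (31), September (30), October (31): 30 + 31 + 30 + 31 + 31 + 30 + 31 = 214 days.
November 1–5, 2014: 5 days.
Total: 16 + 214 + 5 = 235 days.
235 mod 7 = 4, so 4 days after Saturday is Wednesday.

Wednesday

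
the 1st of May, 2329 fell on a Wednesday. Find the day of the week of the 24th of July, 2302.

Count forward from the earlier date (July 24, 2302) to the later (May 1, 2329):
From July 24, 2302 to July 24, 2328: 26 years, of which 7 contain a Feb 29 — 19×365 + 7×366 = 9497 days.
July 2328: 31 − 24 = 7 days remain.
Then 9 full months totalling 273 days.
May 1, 2329: 1 day.
Residual: 281 days.
Total: 9778 days.
9778 mod 7 = 6, so 6 days before Wednesday is Thursday.

Thursday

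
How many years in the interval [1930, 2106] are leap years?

43

Years divisible by 4: 1932, 1936, …, 2104 — 44 in all.
Of these, 2100 is divisible by 100 but not 400, so not leap.
2000 is divisible by 400, so still leap.
Leap years: 44 − 1 = 43.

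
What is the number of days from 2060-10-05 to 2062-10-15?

740

Day-of-year of October 5, 2060: 279.
Day-of-year of October 15, 2062: 288.
2060 has 366 days, so 366 − 279 = 87 days remain in 2060.
Full years: 2061: 365. Sum = 365.
Total: 87 + 365 + 288 = 740 days.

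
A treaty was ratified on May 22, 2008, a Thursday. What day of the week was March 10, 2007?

Count forward from the earlier date (March 10, 2007) to the later (May 22, 2008):
March 2007: 31 − 10 = 21 days remain.
Then 13 full months totalling 396 days.
May 1–22, 2008: 22 days.
Total: 21 + 396 + 22 = 439 days.
439 mod 7 = 5, so 5 days before Thursday is Saturday.

Saturday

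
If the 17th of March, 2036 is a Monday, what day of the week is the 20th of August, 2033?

Count forward from the earlier date (August 20, 2033) to the later (March 17, 2036):
August 20, 2033 → August 20, 2034: 365 days.
August 20, 2034 → August 20, 2035: 365 days.
August 2035: 31 − 20 = 11 days remain.
Then September (30), October (31), November (30), December (31), January (31), February 2036 (29): 30 + 31 + 30 + 31 + 31 + 29 = 182 days.
March 1–17, 2036: 17 days.
Residual: 210 days.
Total: 940 days.
940 mod 7 = 2, so 2 days before Monday is Saturday.

Saturday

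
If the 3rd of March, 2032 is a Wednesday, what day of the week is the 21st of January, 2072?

Day-of-year of March 3, 2032: 63.
Day-of-year of January 21, 2072: 21.
2032 has 366 days, so 366 − 63 = 303 days remain in 2032.
Full years 2033–2071: 30 common + 9 leap = 30×365 + 9×366 = 14244 days.
Total: 303 + 14244 + 21 = 14568 days.
14568 mod 7 = 1, so 1 day after Wednesday is Thursday.

Thursday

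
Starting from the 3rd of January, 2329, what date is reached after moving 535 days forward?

the 22nd of June, 2330

Count 535 days after January 3, 2329:
January 2329: 31 − 3 = 28 days remain.
Then 16 full months totalling 485 days.
June 1–22, 2330: 22 days.
Total: 28 + 485 + 22 = 535 days.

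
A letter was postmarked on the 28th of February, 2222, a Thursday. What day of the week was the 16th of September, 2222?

Monday

February 2222: 28 − 28 = 0 days remain (2222 is not a leap year, so February has 28 days).
Then March (31), April (30), May (31), June (30), July (31), August (31): 31 + 30 + 31 + 30 + 31 + 31 = 184 days.
September 1–16, 2222: 16 days.
Total: 0 + 184 + 16 = 200 days.
200 mod 7 = 4, so 4 days after Thursday is Monday.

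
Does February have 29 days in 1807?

No

1807 is not a leap year.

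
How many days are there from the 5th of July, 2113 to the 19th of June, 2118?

1810

Day-of-year of July 5, 2113: 186.
Day-of-year of June 19, 2118: 170.
2113 has 365 days, so 365 − 186 = 179 days remain in 2113.
Full years: 2114: 365; 2115: 365; 2116: 366; 2117: 365. Sum = 1461.
Total: 179 + 1461 + 170 = 1810 days.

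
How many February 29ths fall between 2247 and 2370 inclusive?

30

Years divisible by 4: 2248, 2252, …, 2368 — 31 in all.
Of these, 2300 is divisible by 100 but not 400, so not leap.
Leap years: 31 − 1 = 30.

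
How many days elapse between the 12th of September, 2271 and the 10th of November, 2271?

September 2271: 30 − 12 = 18 days remain.
Then October (31): 31 days.
November 1–10, 2271: 10 days.
Total: 18 + 31 + 10 = 59 days.

59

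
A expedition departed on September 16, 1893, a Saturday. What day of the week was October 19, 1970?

From September 16, 1893 to September 16, 1970: 77 years, of which 18 contain a Feb 29 — 59×365 + 18×366 = 28123 days.
(1900 is not a leap year (divisible by 100 but not 400).)
September 1970: 30 − 16 = 14 days remain.
October 1–19, 1970: 19 days.
Residual: 33 days.
Total: 28156 days.
28156 mod 7 = 2, so 2 days after Saturday is Monday.

Monday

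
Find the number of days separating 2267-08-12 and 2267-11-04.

August 2267: 31 − 12 = 19 days remain.
Then September (30), October (31): 30 + 31 = 61 days.
November 1–4, 2267: 4 days.
Total: 19 + 61 + 4 = 84 days.

84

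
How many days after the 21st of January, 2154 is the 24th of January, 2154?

Within January 2154: 24 − 21 = 3 days.

3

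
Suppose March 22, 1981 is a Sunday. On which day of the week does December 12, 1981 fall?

Saturday

March 1981: 31 − 22 = 9 days remain.
Then April (30), May (31), June (30), July (31), August (31), September (30), October (31), November (30): 30 + 31 + 30 + 31 + 31 + 30 + 31 + 30 = 244 days.
December 1–12, 1981: 12 days.
Total: 9 + 244 + 12 = 265 days.
265 mod 7 = 6, so 6 days after Sunday is Saturday.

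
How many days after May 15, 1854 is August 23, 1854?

May 1854: 31 − 15 = 16 days remain.
Then June (30), July (31): 30 + 31 = 61 days.
August 1–23, 1854: 23 days.
Total: 16 + 61 + 23 = 100 days.

100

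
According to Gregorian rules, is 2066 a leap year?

No

2066 is not a leap year.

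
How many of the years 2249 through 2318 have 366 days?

16

Years divisible by 4: 2252, 2256, …, 2316 — 17 in all.
Of these, 2300 is divisible by 100 but not 400, so not leap.
Leap years: 17 − 1 = 16.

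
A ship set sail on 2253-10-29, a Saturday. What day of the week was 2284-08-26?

Tuesday

Day-of-year of October 29, 2253: 302.
Day-of-year of August 26, 2284: 239.
2253 has 365 days, so 365 − 302 = 63 days remain in 2253.
Full years 2254–2283: 23 common + 7 leap = 23×365 + 7×366 = 10957 days.
Total: 63 + 10957 + 239 = 11259 days.
11259 mod 7 = 3, so 3 days after Saturday is Tuesday.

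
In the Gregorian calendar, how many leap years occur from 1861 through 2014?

Years divisible by 4: 1864, 1868, …, 2012 — 38 in all.
Of these, 1900 is divisible by 100 but not 400, so not leap.
2000 is divisible by 400, so still leap.
Leap years: 38 − 1 = 37.

37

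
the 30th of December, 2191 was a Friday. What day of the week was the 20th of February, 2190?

Saturday

Count forward from the earlier date (February 20, 2190) to the later (December 30, 2191):
February 2190: 28 − 20 = 8 days remain (2190 is not a leap year, so February has 28 days).
Then 21 full months totalling 640 days.
December 1–30, 2191: 30 days.
Total: 8 + 640 + 30 = 678 days.
678 mod 7 = 6, so 6 days before Friday is Saturday.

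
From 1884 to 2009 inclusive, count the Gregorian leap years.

Years divisible by 4: 1884, 1888, …, 2008 — 32 in all.
Of these, 1900 is divisible by 100 but not 400, so not leap.
2000 is divisible by 400, so still leap.
Leap years: 32 − 1 = 31.

31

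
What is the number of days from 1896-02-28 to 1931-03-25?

12808

From February 28, 1896 to February 28, 1931: 35 years, of which 8 contain a Feb 29 — 27×365 + 8×366 = 12783 days.
(1900 is not a leap year (divisible by 100 but not 400).)
February 1931: 28 − 28 = 0 days remain (1931 is not a leap year, so February has 28 days).
March 1–25, 1931: 25 days.
Residual: 25 days.
Total: 12808 days.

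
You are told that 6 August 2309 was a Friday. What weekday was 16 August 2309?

Within August 2309: 16 − 6 = 10 days.
10 mod 7 = 3, so 3 days after Friday is Monday.

Monday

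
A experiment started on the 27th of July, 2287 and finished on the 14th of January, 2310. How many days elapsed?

8206

From July 27, 2287 to July 27, 2309: 22 years, of which 5 contain a Feb 29 — 17×365 + 5×366 = 8035 days.
(2300 is not a leap year (divisible by 100 but not 400).)
July 2309: 31 − 27 = 4 days remain.
Then August (31), September (30), October (31), November (30), December (31): 31 + 30 + 31 + 30 + 31 = 153 days.
January 1–14, 2310: 14 days.
Residual: 171 days.
Total: 8206 days.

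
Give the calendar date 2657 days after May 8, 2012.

August 17, 2019

Count 2657 days after May 8, 2012:
Day-of-year of May 8, 2012: 129.
Day-of-year of August 17, 2019: 229.
2012 has 366 days, so 366 − 129 = 237 days remain in 2012.
Full years: 2013: 365; 2014: 365; 2015: 365; 2016: 366; 2017: 365; 2018: 365. Sum = 2191.
Total: 237 + 2191 + 229 = 2657 days.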